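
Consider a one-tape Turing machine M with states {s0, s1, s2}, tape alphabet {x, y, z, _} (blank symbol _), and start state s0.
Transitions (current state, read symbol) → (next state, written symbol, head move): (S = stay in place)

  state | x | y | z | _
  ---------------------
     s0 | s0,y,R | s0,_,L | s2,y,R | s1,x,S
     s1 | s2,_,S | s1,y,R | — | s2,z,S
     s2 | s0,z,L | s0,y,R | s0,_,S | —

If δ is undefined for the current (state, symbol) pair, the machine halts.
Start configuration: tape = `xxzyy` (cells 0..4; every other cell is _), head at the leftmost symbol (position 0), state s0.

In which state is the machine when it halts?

s2

s0 | _[x]xzyy   read x → write y, move R, go to s0
s0 | _y[x]zyy   read x → write y, move R, go to s0
s0 | _yy[z]yy   read z → write y, move R, go to s2
s2 | _yyy[y]y   read y → write y, move R, go to s0
s0 | _yyyy[y]   read y → write _, move L, go to s0
s0 | _yyy[y]_   read y → write _, move L, go to s0
s0 | _yy[y]__   read y → write _, move L, go to s0
s0 | _y[y]___   read y → write _, move L, go to s0
s0 | _[y]____   read y → write _, move L, go to s0
s0 | [_]_____   read _ → write x, move S, go to s1
s1 | [x]_____   read x → write _, move S, go to s2
s2 | [_]_____
No transition is defined for (s2, _); M halts in state s2.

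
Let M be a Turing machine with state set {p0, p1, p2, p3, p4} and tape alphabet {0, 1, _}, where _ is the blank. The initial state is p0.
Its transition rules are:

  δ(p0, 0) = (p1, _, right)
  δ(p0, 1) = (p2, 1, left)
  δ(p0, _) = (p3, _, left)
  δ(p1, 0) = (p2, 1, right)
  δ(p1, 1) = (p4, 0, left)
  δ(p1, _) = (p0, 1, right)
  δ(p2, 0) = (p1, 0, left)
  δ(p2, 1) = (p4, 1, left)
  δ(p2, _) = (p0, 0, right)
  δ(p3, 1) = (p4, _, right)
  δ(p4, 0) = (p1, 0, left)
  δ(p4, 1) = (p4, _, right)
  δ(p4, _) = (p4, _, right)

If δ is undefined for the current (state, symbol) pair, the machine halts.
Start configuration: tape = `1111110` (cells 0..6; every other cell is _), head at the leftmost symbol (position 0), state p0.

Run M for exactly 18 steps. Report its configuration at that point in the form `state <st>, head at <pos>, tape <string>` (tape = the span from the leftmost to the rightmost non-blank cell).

state=p0 head=0 tape=__[1]111110   (p0,1)→(p2,1,left)
state=p2 head=-1 tape=_[_]1111110   (p2,_)→(p0,0,right)
state=p0 head=0 tape=_0[1]111110   (p0,1)→(p2,1,left)
state=p2 head=-1 tape=_[0]1111110   (p2,0)→(p1,0,left)
state=p1 head=-2 tape=[_]01111110   (p1,_)→(p0,1,right)
state=p0 head=-1 tape=1[0]1111110   (p0,0)→(p1,_,right)
state=p1 head=0 tape=1_[1]111110   (p1,1)→(p4,0,left)
state=p4 head=-1 tape=1[_]0111110   (p4,_)→(p4,_,right)
state=p4 head=0 tape=1_[0]111110   (p4,0)→(p1,0,left)
state=p1 head=-1 tape=1[_]0111110   (p1,_)→(p0,1,right)
state=p0 head=0 tape=11[0]111110   (p0,0)→(p1,_,right)
state=p1 head=1 tape=11_[1]11110   (p1,1)→(p4,0,left)
state=p4 head=0 tape=11[_]011110   (p4,_)→(p4,_,right)
state=p4 head=1 tape=11_[0]11110   (p4,0)→(p1,0,left)
state=p1 head=0 tape=11[_]011110   (p1,_)→(p0,1,right)
state=p0 head=1 tape=111[0]11110   (p0,0)→(p1,_,right)
state=p1 head=2 tape=111_[1]1110   (p1,1)→(p4,0,left)
state=p4 head=1 tape=111[_]01110   (p4,_)→(p4,_,right)
state=p4 head=2 tape=111_[0]1110
After 18 steps: state p4, head at 2, tape 111_01110.

state p4, head at 2, tape 111_01110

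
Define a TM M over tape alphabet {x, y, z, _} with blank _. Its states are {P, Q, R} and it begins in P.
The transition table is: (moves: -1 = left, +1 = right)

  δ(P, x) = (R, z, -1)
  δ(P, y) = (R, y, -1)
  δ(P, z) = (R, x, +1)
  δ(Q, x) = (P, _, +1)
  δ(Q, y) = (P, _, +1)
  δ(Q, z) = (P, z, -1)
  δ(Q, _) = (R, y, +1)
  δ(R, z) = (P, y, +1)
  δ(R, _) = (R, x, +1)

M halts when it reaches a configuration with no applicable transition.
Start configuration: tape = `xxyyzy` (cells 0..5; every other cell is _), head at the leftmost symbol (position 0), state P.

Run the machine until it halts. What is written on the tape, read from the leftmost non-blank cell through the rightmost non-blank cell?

P | _[x]xyyzy   read x → write z, move -1, go to R
R | [_]zxyyzy   read _ → write x, move +1, go to R
R | x[z]xyyzy   read z → write y, move +1, go to P
P | xy[x]yyzy   read x → write z, move -1, go to R
R | x[y]zyyzy
The non-blank tape span at halt is xyzyyzy.

xyzyyzy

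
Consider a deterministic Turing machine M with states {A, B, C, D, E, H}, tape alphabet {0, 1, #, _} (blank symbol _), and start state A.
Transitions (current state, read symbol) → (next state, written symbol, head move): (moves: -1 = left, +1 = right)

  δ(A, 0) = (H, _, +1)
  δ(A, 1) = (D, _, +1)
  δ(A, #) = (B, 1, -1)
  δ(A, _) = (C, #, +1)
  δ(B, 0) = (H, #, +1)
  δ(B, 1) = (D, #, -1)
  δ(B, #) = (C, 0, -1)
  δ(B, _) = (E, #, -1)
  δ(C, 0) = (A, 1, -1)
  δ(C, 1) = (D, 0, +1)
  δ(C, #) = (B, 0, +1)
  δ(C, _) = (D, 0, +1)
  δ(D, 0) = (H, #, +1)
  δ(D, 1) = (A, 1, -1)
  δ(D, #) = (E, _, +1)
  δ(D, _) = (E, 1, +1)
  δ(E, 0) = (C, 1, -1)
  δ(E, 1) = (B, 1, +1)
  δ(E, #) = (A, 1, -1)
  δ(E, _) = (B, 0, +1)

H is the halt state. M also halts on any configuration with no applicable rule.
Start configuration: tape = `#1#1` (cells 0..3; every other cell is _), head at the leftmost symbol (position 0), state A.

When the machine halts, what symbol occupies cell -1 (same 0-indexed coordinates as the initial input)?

A | ___[#]1#1   read # → write 1, move -1, go to B
B | __[_]11#1   read _ → write #, move -1, go to E
E | _[_]#11#1   read _ → write 0, move +1, go to B
B | _0[#]11#1   read # → write 0, move -1, go to C
C | _[0]011#1   read 0 → write 1, move -1, go to A
A | [_]1011#1   read _ → write #, move +1, go to C
C | #[1]011#1   read 1 → write 0, move +1, go to D
D | #0[0]11#1   read 0 → write #, move +1, go to H
H | #0#[1]1#1
Cell -1 holds # when M halts.

#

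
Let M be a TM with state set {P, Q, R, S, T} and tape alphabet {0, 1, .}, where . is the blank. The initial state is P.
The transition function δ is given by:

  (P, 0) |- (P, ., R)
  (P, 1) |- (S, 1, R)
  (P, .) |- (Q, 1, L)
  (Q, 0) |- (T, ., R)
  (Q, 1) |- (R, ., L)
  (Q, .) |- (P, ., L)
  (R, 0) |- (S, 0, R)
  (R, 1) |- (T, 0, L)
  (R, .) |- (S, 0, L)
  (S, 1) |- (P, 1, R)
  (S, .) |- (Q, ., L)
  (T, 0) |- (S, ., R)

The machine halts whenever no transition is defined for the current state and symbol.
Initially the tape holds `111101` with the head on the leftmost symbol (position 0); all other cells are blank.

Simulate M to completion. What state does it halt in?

T

P | [1]11101.   read 1 → write 1, move R, go to S
S | 1[1]1101.   read 1 → write 1, move R, go to P
P | 11[1]101.   read 1 → write 1, move R, go to S
S | 111[1]01.   read 1 → write 1, move R, go to P
P | 1111[0]1.   read 0 → write ., move R, go to P
P | 1111.[1].   read 1 → write 1, move R, go to S
S | 1111.1[.]   read . → write ., move L, go to Q
Q | 1111.[1].   read 1 → write ., move L, go to R
R | 1111[.]..   read . → write 0, move L, go to S
S | 111[1]0..   read 1 → write 1, move R, go to P
P | 1111[0]..   read 0 → write ., move R, go to P
P | 1111.[.].   read . → write 1, move L, go to Q
Q | 1111[.]1.   read . → write ., move L, go to P
P | 111[1].1.   read 1 → write 1, move R, go to S
S | 1111[.]1.   read . → write ., move L, go to Q
Q | 111[1].1.   read 1 → write ., move L, go to R
R | 11[1]..1.   read 1 → write 0, move L, go to T
T | 1[1]0..1.
No transition is defined for (T, 1); M halts in state T.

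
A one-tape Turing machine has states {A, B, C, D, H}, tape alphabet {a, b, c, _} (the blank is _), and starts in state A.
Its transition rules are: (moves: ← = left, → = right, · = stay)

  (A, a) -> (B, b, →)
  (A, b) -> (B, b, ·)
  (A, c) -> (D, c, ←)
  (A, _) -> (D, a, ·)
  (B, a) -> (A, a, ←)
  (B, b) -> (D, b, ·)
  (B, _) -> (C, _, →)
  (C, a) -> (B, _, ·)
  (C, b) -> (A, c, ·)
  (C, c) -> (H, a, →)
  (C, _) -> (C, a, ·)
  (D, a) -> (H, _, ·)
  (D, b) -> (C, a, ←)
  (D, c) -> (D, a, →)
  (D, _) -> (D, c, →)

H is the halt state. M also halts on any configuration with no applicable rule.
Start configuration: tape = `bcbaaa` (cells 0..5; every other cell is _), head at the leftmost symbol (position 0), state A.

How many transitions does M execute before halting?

9

state=A head=0 tape=_[b]cbaaa   (A,b)→(B,b,·)
state=B head=0 tape=_[b]cbaaa   (B,b)→(D,b,·)
state=D head=0 tape=_[b]cbaaa   (D,b)→(C,a,←)
state=C head=-1 tape=[_]acbaaa   (C,_)→(C,a,·)
state=C head=-1 tape=[a]acbaaa   (C,a)→(B,_,·)
state=B head=-1 tape=[_]acbaaa   (B,_)→(C,_,→)
state=C head=0 tape=_[a]cbaaa   (C,a)→(B,_,·)
state=B head=0 tape=_[_]cbaaa   (B,_)→(C,_,→)
state=C head=1 tape=__[c]baaa   (C,c)→(H,a,→)
state=H head=2 tape=__a[b]aaa
M halts after 9 transitions.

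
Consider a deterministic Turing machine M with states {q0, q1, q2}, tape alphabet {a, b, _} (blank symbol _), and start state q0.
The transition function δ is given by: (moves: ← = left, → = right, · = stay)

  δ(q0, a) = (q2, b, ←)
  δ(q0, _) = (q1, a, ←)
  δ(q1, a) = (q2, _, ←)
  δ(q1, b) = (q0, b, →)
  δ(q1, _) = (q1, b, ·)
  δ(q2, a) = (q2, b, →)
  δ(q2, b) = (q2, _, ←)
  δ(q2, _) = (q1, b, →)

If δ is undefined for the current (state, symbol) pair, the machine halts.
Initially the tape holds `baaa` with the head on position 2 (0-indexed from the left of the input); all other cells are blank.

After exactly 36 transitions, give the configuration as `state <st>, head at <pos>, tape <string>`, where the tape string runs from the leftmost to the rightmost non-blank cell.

state q2, head at -4, tape b_bbbb_a

state=q0 head=2 tape=____ba[a]a   (q0,a)→(q2,b,←)
state=q2 head=1 tape=____b[a]ba   (q2,a)→(q2,b,→)
state=q2 head=2 tape=____bb[b]a   (q2,b)→(q2,_,←)
state=q2 head=1 tape=____b[b]_a   (q2,b)→(q2,_,←)
state=q2 head=0 tape=____[b]__a   (q2,b)→(q2,_,←)
state=q2 head=-1 tape=___[_]___a   (q2,_)→(q1,b,→)
state=q1 head=0 tape=___b[_]__a   (q1,_)→(q1,b,·)
state=q1 head=0 tape=___b[b]__a   (q1,b)→(q0,b,→)
state=q0 head=1 tape=___bb[_]_a   (q0,_)→(q1,a,←)
state=q1 head=0 tape=___b[b]a_a   (q1,b)→(q0,b,→)
state=q0 head=1 tape=___bb[a]_a   (q0,a)→(q2,b,←)
state=q2 head=0 tape=___b[b]b_a   (q2,b)→(q2,_,←)
state=q2 head=-1 tape=___[b]_b_a   (q2,b)→(q2,_,←)
state=q2 head=-2 tape=__[_]__b_a   (q2,_)→(q1,b,→)
state=q1 head=-1 tape=__b[_]_b_a   (q1,_)→(q1,b,·)
state=q1 head=-1 tape=__b[b]_b_a   (q1,b)→(q0,b,→)
state=q0 head=0 tape=__bb[_]b_a   (q0,_)→(q1,a,←)
state=q1 head=-1 tape=__b[b]ab_a   (q1,b)→(q0,b,→)
state=q0 head=0 tape=__bb[a]b_a   (q0,a)→(q2,b,←)
state=q2 head=-1 tape=__b[b]bb_a   (q2,b)→(q2,_,←)
state=q2 head=-2 tape=__[b]_bb_a   (q2,b)→(q2,_,←)
state=q2 head=-3 tape=_[_]__bb_a   (q2,_)→(q1,b,→)
state=q1 head=-2 tape=_b[_]_bb_a   (q1,_)→(q1,b,·)
state=q1 head=-2 tape=_b[b]_bb_a   (q1,b)→(q0,b,→)
state=q0 head=-1 tape=_bb[_]bb_a   (q0,_)→(q1,a,←)
state=q1 head=-2 tape=_b[b]abb_a   (q1,b)→(q0,b,→)
state=q0 head=-1 tape=_bb[a]bb_a   (q0,a)→(q2,b,←)
state=q2 head=-2 tape=_b[b]bbb_a   (q2,b)→(q2,_,←)
state=q2 head=-3 tape=_[b]_bbb_a   (q2,b)→(q2,_,←)
state=q2 head=-4 tape=[_]__bbb_a   (q2,_)→(q1,b,→)
state=q1 head=-3 tape=b[_]_bbb_a   (q1,_)→(q1,b,·)
state=q1 head=-3 tape=b[b]_bbb_a   (q1,b)→(q0,b,→)
state=q0 head=-2 tape=bb[_]bbb_a   (q0,_)→(q1,a,←)
state=q1 head=-3 tape=b[b]abbb_a   (q1,b)→(q0,b,→)
state=q0 head=-2 tape=bb[a]bbb_a   (q0,a)→(q2,b,←)
state=q2 head=-3 tape=b[b]bbbb_a   (q2,b)→(q2,_,←)
state=q2 head=-4 tape=[b]_bbbb_a
After 36 steps: state q2, head at -4, tape b_bbbb_a.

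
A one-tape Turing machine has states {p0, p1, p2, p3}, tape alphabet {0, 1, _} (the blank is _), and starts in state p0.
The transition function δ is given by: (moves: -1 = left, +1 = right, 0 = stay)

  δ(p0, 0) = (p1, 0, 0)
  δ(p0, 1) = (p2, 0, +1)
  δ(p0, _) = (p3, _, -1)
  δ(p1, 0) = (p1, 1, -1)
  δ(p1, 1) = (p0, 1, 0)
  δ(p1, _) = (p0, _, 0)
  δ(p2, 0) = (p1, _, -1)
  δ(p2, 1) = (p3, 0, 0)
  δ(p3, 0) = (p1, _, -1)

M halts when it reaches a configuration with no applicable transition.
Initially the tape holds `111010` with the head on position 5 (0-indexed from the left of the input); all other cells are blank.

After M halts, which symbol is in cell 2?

_

p0 | __11101[0]   read 0 → write 0, move 0, go to p1
p1 | __11101[0]   read 0 → write 1, move -1, go to p1
p1 | __1110[1]1   read 1 → write 1, move 0, go to p0
p0 | __1110[1]1   read 1 → write 0, move +1, go to p2
p2 | __11100[1]   read 1 → write 0, move 0, go to p3
p3 | __11100[0]   read 0 → write _, move -1, go to p1
p1 | __1110[0]_   read 0 → write 1, move -1, go to p1
p1 | __111[0]1_   read 0 → write 1, move -1, go to p1
p1 | __11[1]11_   read 1 → write 1, move 0, go to p0
p0 | __11[1]11_   read 1 → write 0, move +1, go to p2
p2 | __110[1]1_   read 1 → write 0, move 0, go to p3
p3 | __110[0]1_   read 0 → write _, move -1, go to p1
p1 | __11[0]_1_   read 0 → write 1, move -1, go to p1
p1 | __1[1]1_1_   read 1 → write 1, move 0, go to p0
p0 | __1[1]1_1_   read 1 → write 0, move +1, go to p2
p2 | __10[1]_1_   read 1 → write 0, move 0, go to p3
p3 | __10[0]_1_   read 0 → write _, move -1, go to p1
p1 | __1[0]__1_   read 0 → write 1, move -1, go to p1
p1 | __[1]1__1_   read 1 → write 1, move 0, go to p0
p0 | __[1]1__1_   read 1 → write 0, move +1, go to p2
p2 | __0[1]__1_   read 1 → write 0, move 0, go to p3
p3 | __0[0]__1_   read 0 → write _, move -1, go to p1
p1 | __[0]___1_   read 0 → write 1, move -1, go to p1
p1 | _[_]1___1_   read _ → write _, move 0, go to p0
p0 | _[_]1___1_   read _ → write _, move -1, go to p3
p3 | [_]_1___1_
Cell 2 holds _ when M halts.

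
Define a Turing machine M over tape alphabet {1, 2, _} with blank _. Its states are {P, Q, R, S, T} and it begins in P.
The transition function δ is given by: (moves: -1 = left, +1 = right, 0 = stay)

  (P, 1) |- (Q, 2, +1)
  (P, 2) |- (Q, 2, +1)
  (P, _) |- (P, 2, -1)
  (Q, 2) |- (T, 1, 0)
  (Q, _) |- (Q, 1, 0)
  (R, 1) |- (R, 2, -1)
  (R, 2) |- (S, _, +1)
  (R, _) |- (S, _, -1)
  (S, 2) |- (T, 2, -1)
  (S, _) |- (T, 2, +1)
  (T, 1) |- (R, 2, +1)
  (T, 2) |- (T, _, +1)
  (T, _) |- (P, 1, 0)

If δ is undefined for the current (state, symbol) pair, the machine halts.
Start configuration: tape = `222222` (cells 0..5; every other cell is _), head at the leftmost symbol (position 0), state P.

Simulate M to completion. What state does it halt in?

Q

state=P head=0 tape=[2]22222__   (P,2)→(Q,2,+1)
state=Q head=1 tape=2[2]2222__   (Q,2)→(T,1,0)
state=T head=1 tape=2[1]2222__   (T,1)→(R,2,+1)
state=R head=2 tape=22[2]222__   (R,2)→(S,_,+1)
state=S head=3 tape=22_[2]22__   (S,2)→(T,2,-1)
state=T head=2 tape=22[_]222__   (T,_)→(P,1,0)
state=P head=2 tape=22[1]222__   (P,1)→(Q,2,+1)
state=Q head=3 tape=222[2]22__   (Q,2)→(T,1,0)
state=T head=3 tape=222[1]22__   (T,1)→(R,2,+1)
state=R head=4 tape=2222[2]2__   (R,2)→(S,_,+1)
state=S head=5 tape=2222_[2]__   (S,2)→(T,2,-1)
state=T head=4 tape=2222[_]2__   (T,_)→(P,1,0)
state=P head=4 tape=2222[1]2__   (P,1)→(Q,2,+1)
state=Q head=5 tape=22222[2]__   (Q,2)→(T,1,0)
state=T head=5 tape=22222[1]__   (T,1)→(R,2,+1)
state=R head=6 tape=222222[_]_   (R,_)→(S,_,-1)
state=S head=5 tape=22222[2]__   (S,2)→(T,2,-1)
state=T head=4 tape=2222[2]2__   (T,2)→(T,_,+1)
state=T head=5 tape=2222_[2]__   (T,2)→(T,_,+1)
state=T head=6 tape=2222__[_]_   (T,_)→(P,1,0)
state=P head=6 tape=2222__[1]_   (P,1)→(Q,2,+1)
state=Q head=7 tape=2222__2[_]   (Q,_)→(Q,1,0)
state=Q head=7 tape=2222__2[1]
No transition is defined for (Q, 1); M halts in state Q.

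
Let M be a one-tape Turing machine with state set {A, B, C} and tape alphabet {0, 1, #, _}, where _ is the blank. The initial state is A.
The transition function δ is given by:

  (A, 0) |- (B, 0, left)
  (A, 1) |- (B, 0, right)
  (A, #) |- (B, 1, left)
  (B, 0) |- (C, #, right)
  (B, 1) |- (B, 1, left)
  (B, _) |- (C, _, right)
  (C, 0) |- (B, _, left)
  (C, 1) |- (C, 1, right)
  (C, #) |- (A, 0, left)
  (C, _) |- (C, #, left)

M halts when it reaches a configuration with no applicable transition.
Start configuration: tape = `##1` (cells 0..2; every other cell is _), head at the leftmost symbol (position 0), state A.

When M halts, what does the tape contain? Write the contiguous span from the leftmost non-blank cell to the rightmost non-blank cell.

0#00#

state=A head=0 tape=_[#]#1__   (A,#)→(B,1,left)
state=B head=-1 tape=[_]1#1__   (B,_)→(C,_,right)
state=C head=0 tape=_[1]#1__   (C,1)→(C,1,right)
state=C head=1 tape=_1[#]1__   (C,#)→(A,0,left)
state=A head=0 tape=_[1]01__   (A,1)→(B,0,right)
state=B head=1 tape=_0[0]1__   (B,0)→(C,#,right)
state=C head=2 tape=_0#[1]__   (C,1)→(C,1,right)
state=C head=3 tape=_0#1[_]_   (C,_)→(C,#,left)
state=C head=2 tape=_0#[1]#_   (C,1)→(C,1,right)
state=C head=3 tape=_0#1[#]_   (C,#)→(A,0,left)
state=A head=2 tape=_0#[1]0_   (A,1)→(B,0,right)
state=B head=3 tape=_0#0[0]_   (B,0)→(C,#,right)
state=C head=4 tape=_0#0#[_]   (C,_)→(C,#,left)
state=C head=3 tape=_0#0[#]#   (C,#)→(A,0,left)
state=A head=2 tape=_0#[0]0#   (A,0)→(B,0,left)
state=B head=1 tape=_0[#]00#
The non-blank tape span at halt is 0#00#.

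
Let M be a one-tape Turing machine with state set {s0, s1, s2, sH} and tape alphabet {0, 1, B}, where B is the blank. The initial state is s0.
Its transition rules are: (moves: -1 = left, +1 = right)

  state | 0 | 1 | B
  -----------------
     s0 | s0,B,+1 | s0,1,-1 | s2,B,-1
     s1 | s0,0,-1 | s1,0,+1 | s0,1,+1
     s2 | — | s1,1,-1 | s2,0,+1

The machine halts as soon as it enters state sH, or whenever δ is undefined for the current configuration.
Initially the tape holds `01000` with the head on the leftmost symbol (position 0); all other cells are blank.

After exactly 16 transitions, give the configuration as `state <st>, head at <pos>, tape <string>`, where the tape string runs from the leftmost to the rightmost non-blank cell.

s0 | B[0]1000   read 0 → write B, move +1, go to s0
s0 | BB[1]000   read 1 → write 1, move -1, go to s0
s0 | B[B]1000   read B → write B, move -1, go to s2
s2 | [B]B1000   read B → write 0, move +1, go to s2
s2 | 0[B]1000   read B → write 0, move +1, go to s2
s2 | 00[1]000   read 1 → write 1, move -1, go to s1
s1 | 0[0]1000   read 0 → write 0, move -1, go to s0
s0 | [0]01000   read 0 → write B, move +1, go to s0
s0 | B[0]1000   read 0 → write B, move +1, go to s0
s0 | BB[1]000   read 1 → write 1, move -1, go to s0
s0 | B[B]1000   read B → write B, move -1, go to s2
s2 | [B]B1000   read B → write 0, move +1, go to s2
s2 | 0[B]1000   read B → write 0, move +1, go to s2
s2 | 00[1]000   read 1 → write 1, move -1, go to s1
s1 | 0[0]1000   read 0 → write 0, move -1, go to s0
s0 | [0]01000   read 0 → write B, move +1, go to s0
s0 | B[0]1000
After 16 steps: state s0, head at 0, tape 01000.

state s0, head at 0, tape 01000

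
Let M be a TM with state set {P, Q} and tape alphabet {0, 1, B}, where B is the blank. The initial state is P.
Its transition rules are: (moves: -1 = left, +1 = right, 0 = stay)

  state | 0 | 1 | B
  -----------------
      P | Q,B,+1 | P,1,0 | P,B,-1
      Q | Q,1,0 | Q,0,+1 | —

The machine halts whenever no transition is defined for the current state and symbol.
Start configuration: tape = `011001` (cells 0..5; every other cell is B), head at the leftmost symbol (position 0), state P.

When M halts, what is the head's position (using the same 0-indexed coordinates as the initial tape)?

P | [0]11001B   read 0 → write B, move +1, go to Q
Q | B[1]1001B   read 1 → write 0, move +1, go to Q
Q | B0[1]001B   read 1 → write 0, move +1, go to Q
Q | B00[0]01B   read 0 → write 1, move 0, go to Q
Q | B00[1]01B   read 1 → write 0, move +1, go to Q
Q | B000[0]1B   read 0 → write 1, move 0, go to Q
Q | B000[1]1B   read 1 → write 0, move +1, go to Q
Q | B0000[1]B   read 1 → write 0, move +1, go to Q
Q | B00000[B]
At halt the head is at cell 6.

6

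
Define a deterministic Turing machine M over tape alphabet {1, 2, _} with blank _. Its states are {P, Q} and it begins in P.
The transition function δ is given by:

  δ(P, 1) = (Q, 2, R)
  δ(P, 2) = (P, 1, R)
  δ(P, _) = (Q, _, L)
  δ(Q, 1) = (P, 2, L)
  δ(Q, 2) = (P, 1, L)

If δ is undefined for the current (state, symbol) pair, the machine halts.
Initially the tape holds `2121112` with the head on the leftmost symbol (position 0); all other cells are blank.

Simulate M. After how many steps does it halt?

state=P head=0 tape=[2]121112_   (P,2)→(P,1,R)
state=P head=1 tape=1[1]21112_   (P,1)→(Q,2,R)
state=Q head=2 tape=12[2]1112_   (Q,2)→(P,1,L)
state=P head=1 tape=1[2]11112_   (P,2)→(P,1,R)
state=P head=2 tape=11[1]1112_   (P,1)→(Q,2,R)
state=Q head=3 tape=112[1]112_   (Q,1)→(P,2,L)
state=P head=2 tape=11[2]2112_   (P,2)→(P,1,R)
state=P head=3 tape=111[2]112_   (P,2)→(P,1,R)
state=P head=4 tape=1111[1]12_   (P,1)→(Q,2,R)
state=Q head=5 tape=11112[1]2_   (Q,1)→(P,2,L)
state=P head=4 tape=1111[2]22_   (P,2)→(P,1,R)
state=P head=5 tape=11111[2]2_   (P,2)→(P,1,R)
state=P head=6 tape=111111[2]_   (P,2)→(P,1,R)
state=P head=7 tape=1111111[_]   (P,_)→(Q,_,L)
state=Q head=6 tape=111111[1]_   (Q,1)→(P,2,L)
state=P head=5 tape=11111[1]2_   (P,1)→(Q,2,R)
state=Q head=6 tape=111112[2]_   (Q,2)→(P,1,L)
state=P head=5 tape=11111[2]1_   (P,2)→(P,1,R)
state=P head=6 tape=111111[1]_   (P,1)→(Q,2,R)
state=Q head=7 tape=1111112[_]
M halts after 19 transitions.

19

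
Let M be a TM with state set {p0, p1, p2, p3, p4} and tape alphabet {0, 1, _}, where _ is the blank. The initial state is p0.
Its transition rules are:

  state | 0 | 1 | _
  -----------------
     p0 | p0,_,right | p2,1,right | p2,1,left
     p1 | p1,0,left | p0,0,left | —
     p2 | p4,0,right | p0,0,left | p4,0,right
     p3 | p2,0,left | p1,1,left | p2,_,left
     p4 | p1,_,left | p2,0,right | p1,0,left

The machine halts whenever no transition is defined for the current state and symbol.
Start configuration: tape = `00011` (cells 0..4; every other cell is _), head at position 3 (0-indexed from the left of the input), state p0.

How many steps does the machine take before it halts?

19

state=p0 head=3 tape=000[1]1____   (p0,1)→(p2,1,right)
state=p2 head=4 tape=0001[1]____   (p2,1)→(p0,0,left)
state=p0 head=3 tape=000[1]0____   (p0,1)→(p2,1,right)
state=p2 head=4 tape=0001[0]____   (p2,0)→(p4,0,right)
state=p4 head=5 tape=00010[_]___   (p4,_)→(p1,0,left)
state=p1 head=4 tape=0001[0]0___   (p1,0)→(p1,0,left)
state=p1 head=3 tape=000[1]00___   (p1,1)→(p0,0,left)
state=p0 head=2 tape=00[0]000___   (p0,0)→(p0,_,right)
state=p0 head=3 tape=00_[0]00___   (p0,0)→(p0,_,right)
state=p0 head=4 tape=00__[0]0___   (p0,0)→(p0,_,right)
state=p0 head=5 tape=00___[0]___   (p0,0)→(p0,_,right)
state=p0 head=6 tape=00____[_]__   (p0,_)→(p2,1,left)
state=p2 head=5 tape=00___[_]1__   (p2,_)→(p4,0,right)
state=p4 head=6 tape=00___0[1]__   (p4,1)→(p2,0,right)
state=p2 head=7 tape=00___00[_]_   (p2,_)→(p4,0,right)
state=p4 head=8 tape=00___000[_]   (p4,_)→(p1,0,left)
state=p1 head=7 tape=00___00[0]0   (p1,0)→(p1,0,left)
state=p1 head=6 tape=00___0[0]00   (p1,0)→(p1,0,left)
state=p1 head=5 tape=00___[0]000   (p1,0)→(p1,0,left)
state=p1 head=4 tape=00__[_]0000
M halts after 19 transitions.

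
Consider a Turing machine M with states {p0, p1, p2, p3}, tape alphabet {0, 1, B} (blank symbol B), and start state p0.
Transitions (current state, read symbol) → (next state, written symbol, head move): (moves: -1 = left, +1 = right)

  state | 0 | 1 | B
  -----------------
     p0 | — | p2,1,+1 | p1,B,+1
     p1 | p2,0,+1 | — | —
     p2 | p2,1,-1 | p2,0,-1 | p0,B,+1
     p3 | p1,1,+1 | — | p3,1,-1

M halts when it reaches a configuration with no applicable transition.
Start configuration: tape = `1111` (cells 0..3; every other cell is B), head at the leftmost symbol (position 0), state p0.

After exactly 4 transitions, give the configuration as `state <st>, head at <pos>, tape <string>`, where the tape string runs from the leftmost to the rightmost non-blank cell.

state p0, head at 0, tape 0011

p0 | B[1]111   read 1 → write 1, move +1, go to p2
p2 | B1[1]11   read 1 → write 0, move -1, go to p2
p2 | B[1]011   read 1 → write 0, move -1, go to p2
p2 | [B]0011   read B → write B, move +1, go to p0
p0 | B[0]011
After 4 steps: state p0, head at 0, tape 0011.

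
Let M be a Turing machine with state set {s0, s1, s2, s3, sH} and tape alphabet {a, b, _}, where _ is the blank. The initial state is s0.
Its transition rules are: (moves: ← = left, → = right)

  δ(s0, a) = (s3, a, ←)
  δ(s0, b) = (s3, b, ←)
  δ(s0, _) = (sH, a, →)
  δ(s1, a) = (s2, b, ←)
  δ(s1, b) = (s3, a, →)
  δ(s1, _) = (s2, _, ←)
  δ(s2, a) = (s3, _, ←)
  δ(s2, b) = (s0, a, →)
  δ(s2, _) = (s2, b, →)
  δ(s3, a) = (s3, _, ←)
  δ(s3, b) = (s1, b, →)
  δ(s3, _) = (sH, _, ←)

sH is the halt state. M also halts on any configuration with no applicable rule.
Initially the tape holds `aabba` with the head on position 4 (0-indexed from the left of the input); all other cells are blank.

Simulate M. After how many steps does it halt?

10

state=s0 head=4 tape=aabb[a]   (s0,a)→(s3,a,←)
state=s3 head=3 tape=aab[b]a   (s3,b)→(s1,b,→)
state=s1 head=4 tape=aabb[a]   (s1,a)→(s2,b,←)
state=s2 head=3 tape=aab[b]b   (s2,b)→(s0,a,→)
state=s0 head=4 tape=aaba[b]   (s0,b)→(s3,b,←)
state=s3 head=3 tape=aab[a]b   (s3,a)→(s3,_,←)
state=s3 head=2 tape=aa[b]_b   (s3,b)→(s1,b,→)
state=s1 head=3 tape=aab[_]b   (s1,_)→(s2,_,←)
state=s2 head=2 tape=aa[b]_b   (s2,b)→(s0,a,→)
state=s0 head=3 tape=aaa[_]b   (s0,_)→(sH,a,→)
state=sH head=4 tape=aaaa[b]
M halts after 10 transitions.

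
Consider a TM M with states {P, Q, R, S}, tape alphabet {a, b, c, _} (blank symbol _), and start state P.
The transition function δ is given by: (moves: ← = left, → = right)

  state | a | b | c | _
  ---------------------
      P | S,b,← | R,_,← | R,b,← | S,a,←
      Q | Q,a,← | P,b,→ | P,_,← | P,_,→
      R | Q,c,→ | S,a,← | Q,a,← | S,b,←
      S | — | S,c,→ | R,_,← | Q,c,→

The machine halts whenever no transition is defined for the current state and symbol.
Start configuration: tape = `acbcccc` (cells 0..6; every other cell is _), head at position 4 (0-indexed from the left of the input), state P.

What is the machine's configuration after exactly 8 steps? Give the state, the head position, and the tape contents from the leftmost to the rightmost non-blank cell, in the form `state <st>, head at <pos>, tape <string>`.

P | acbc[c]cc   read c → write b, move ←, go to R
R | acb[c]bcc   read c → write a, move ←, go to Q
Q | ac[b]abcc   read b → write b, move →, go to P
P | acb[a]bcc   read a → write b, move ←, go to S
S | ac[b]bbcc   read b → write c, move →, go to S
S | acc[b]bcc   read b → write c, move →, go to S
S | accc[b]cc   read b → write c, move →, go to S
S | acccc[c]c   read c → write _, move ←, go to R
R | accc[c]_c
After 8 steps: state R, head at 4, tape acccc_c.

state R, head at 4, tape acccc_c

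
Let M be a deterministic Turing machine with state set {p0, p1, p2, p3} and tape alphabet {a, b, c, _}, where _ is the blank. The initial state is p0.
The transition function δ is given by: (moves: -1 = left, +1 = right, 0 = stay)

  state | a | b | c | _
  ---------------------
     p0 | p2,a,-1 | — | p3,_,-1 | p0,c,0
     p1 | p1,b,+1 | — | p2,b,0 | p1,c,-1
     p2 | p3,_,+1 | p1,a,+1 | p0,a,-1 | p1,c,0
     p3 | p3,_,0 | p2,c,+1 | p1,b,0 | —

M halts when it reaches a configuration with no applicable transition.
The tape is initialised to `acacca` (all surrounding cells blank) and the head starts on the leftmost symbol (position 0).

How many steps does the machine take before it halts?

14

state=p0 head=0 tape=_[a]cacca_   (p0,a)→(p2,a,-1)
state=p2 head=-1 tape=[_]acacca_   (p2,_)→(p1,c,0)
state=p1 head=-1 tape=[c]acacca_   (p1,c)→(p2,b,0)
state=p2 head=-1 tape=[b]acacca_   (p2,b)→(p1,a,+1)
state=p1 head=0 tape=a[a]cacca_   (p1,a)→(p1,b,+1)
state=p1 head=1 tape=ab[c]acca_   (p1,c)→(p2,b,0)
state=p2 head=1 tape=ab[b]acca_   (p2,b)→(p1,a,+1)
state=p1 head=2 tape=aba[a]cca_   (p1,a)→(p1,b,+1)
state=p1 head=3 tape=abab[c]ca_   (p1,c)→(p2,b,0)
state=p2 head=3 tape=abab[b]ca_   (p2,b)→(p1,a,+1)
state=p1 head=4 tape=ababa[c]a_   (p1,c)→(p2,b,0)
state=p2 head=4 tape=ababa[b]a_   (p2,b)→(p1,a,+1)
state=p1 head=5 tape=ababaa[a]_   (p1,a)→(p1,b,+1)
state=p1 head=6 tape=ababaab[_]   (p1,_)→(p1,c,-1)
state=p1 head=5 tape=ababaa[b]c
M halts after 14 transitions.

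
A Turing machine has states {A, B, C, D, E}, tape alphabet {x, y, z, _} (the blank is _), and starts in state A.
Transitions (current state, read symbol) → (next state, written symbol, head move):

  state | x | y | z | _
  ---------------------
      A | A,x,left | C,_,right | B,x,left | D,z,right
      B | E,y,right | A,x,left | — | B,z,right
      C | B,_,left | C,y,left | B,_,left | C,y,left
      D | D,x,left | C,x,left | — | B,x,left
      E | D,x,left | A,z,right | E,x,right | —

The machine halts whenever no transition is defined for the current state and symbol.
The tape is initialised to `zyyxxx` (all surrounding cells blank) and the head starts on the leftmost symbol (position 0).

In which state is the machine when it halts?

B

state=A head=0 tape=_[z]yyxxx   (A,z)→(B,x,left)
state=B head=-1 tape=[_]xyyxxx   (B,_)→(B,z,right)
state=B head=0 tape=z[x]yyxxx   (B,x)→(E,y,right)
state=E head=1 tape=zy[y]yxxx   (E,y)→(A,z,right)
state=A head=2 tape=zyz[y]xxx   (A,y)→(C,_,right)
state=C head=3 tape=zyz_[x]xx   (C,x)→(B,_,left)
state=B head=2 tape=zyz[_]_xx   (B,_)→(B,z,right)
state=B head=3 tape=zyzz[_]xx   (B,_)→(B,z,right)
state=B head=4 tape=zyzzz[x]x   (B,x)→(E,y,right)
state=E head=5 tape=zyzzzy[x]   (E,x)→(D,x,left)
state=D head=4 tape=zyzzz[y]x   (D,y)→(C,x,left)
state=C head=3 tape=zyzz[z]xx   (C,z)→(B,_,left)
state=B head=2 tape=zyz[z]_xx
No transition is defined for (B, z); M halts in state B.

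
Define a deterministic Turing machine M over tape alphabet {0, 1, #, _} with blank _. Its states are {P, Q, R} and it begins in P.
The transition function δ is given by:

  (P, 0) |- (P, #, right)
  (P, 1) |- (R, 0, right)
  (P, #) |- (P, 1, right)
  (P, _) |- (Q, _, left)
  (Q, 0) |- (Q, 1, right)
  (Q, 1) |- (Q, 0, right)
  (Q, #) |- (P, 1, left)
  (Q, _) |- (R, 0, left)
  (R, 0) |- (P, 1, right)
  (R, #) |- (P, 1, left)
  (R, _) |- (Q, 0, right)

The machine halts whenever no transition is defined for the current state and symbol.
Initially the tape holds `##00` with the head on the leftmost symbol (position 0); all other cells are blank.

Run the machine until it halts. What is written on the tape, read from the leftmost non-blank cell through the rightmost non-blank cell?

111001

state=P head=0 tape=[#]#00___   (P,#)→(P,1,right)
state=P head=1 tape=1[#]00___   (P,#)→(P,1,right)
state=P head=2 tape=11[0]0___   (P,0)→(P,#,right)
state=P head=3 tape=11#[0]___   (P,0)→(P,#,right)
state=P head=4 tape=11##[_]__   (P,_)→(Q,_,left)
state=Q head=3 tape=11#[#]___   (Q,#)→(P,1,left)
state=P head=2 tape=11[#]1___   (P,#)→(P,1,right)
state=P head=3 tape=111[1]___   (P,1)→(R,0,right)
state=R head=4 tape=1110[_]__   (R,_)→(Q,0,right)
state=Q head=5 tape=11100[_]_   (Q,_)→(R,0,left)
state=R head=4 tape=1110[0]0_   (R,0)→(P,1,right)
state=P head=5 tape=11101[0]_   (P,0)→(P,#,right)
state=P head=6 tape=11101#[_]   (P,_)→(Q,_,left)
state=Q head=5 tape=11101[#]_   (Q,#)→(P,1,left)
state=P head=4 tape=1110[1]1_   (P,1)→(R,0,right)
state=R head=5 tape=11100[1]_
The non-blank tape span at halt is 111001.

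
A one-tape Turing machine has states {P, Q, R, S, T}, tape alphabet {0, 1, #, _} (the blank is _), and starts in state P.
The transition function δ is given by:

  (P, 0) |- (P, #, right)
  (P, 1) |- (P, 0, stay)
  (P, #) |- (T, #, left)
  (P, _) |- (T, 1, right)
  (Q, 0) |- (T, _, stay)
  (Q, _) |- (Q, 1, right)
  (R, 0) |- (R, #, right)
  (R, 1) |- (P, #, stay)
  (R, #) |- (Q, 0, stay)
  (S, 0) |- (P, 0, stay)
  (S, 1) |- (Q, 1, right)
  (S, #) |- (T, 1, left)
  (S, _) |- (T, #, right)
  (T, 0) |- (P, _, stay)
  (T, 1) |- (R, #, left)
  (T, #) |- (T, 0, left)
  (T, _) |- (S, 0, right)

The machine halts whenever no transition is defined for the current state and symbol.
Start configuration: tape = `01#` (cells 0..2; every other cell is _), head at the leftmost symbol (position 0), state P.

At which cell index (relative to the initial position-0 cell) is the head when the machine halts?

state=P head=0 tape=__[0]1#   (P,0)→(P,#,right)
state=P head=1 tape=__#[1]#   (P,1)→(P,0,stay)
state=P head=1 tape=__#[0]#   (P,0)→(P,#,right)
state=P head=2 tape=__##[#]   (P,#)→(T,#,left)
state=T head=1 tape=__#[#]#   (T,#)→(T,0,left)
state=T head=0 tape=__[#]0#   (T,#)→(T,0,left)
state=T head=-1 tape=_[_]00#   (T,_)→(S,0,right)
state=S head=0 tape=_0[0]0#   (S,0)→(P,0,stay)
state=P head=0 tape=_0[0]0#   (P,0)→(P,#,right)
state=P head=1 tape=_0#[0]#   (P,0)→(P,#,right)
state=P head=2 tape=_0##[#]   (P,#)→(T,#,left)
state=T head=1 tape=_0#[#]#   (T,#)→(T,0,left)
state=T head=0 tape=_0[#]0#   (T,#)→(T,0,left)
state=T head=-1 tape=_[0]00#   (T,0)→(P,_,stay)
state=P head=-1 tape=_[_]00#   (P,_)→(T,1,right)
state=T head=0 tape=_1[0]0#   (T,0)→(P,_,stay)
state=P head=0 tape=_1[_]0#   (P,_)→(T,1,right)
state=T head=1 tape=_11[0]#   (T,0)→(P,_,stay)
state=P head=1 tape=_11[_]#   (P,_)→(T,1,right)
state=T head=2 tape=_111[#]   (T,#)→(T,0,left)
state=T head=1 tape=_11[1]0   (T,1)→(R,#,left)
state=R head=0 tape=_1[1]#0   (R,1)→(P,#,stay)
state=P head=0 tape=_1[#]#0   (P,#)→(T,#,left)
state=T head=-1 tape=_[1]##0   (T,1)→(R,#,left)
state=R head=-2 tape=[_]###0
At halt the head is at cell -2.

-2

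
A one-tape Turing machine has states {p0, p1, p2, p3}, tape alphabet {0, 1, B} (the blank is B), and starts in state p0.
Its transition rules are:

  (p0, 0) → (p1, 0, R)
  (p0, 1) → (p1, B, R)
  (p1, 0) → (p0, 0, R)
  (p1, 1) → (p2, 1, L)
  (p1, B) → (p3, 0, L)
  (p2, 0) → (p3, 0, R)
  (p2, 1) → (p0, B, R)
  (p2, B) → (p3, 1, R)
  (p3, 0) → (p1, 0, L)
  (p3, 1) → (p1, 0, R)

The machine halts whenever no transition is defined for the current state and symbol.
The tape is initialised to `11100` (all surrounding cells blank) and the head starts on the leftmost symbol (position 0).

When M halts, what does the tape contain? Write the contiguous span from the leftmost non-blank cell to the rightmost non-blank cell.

100000

state=p0 head=0 tape=[1]1100BB   (p0,1)→(p1,B,R)
state=p1 head=1 tape=B[1]100BB   (p1,1)→(p2,1,L)
state=p2 head=0 tape=[B]1100BB   (p2,B)→(p3,1,R)
state=p3 head=1 tape=1[1]100BB   (p3,1)→(p1,0,R)
state=p1 head=2 tape=10[1]00BB   (p1,1)→(p2,1,L)
state=p2 head=1 tape=1[0]100BB   (p2,0)→(p3,0,R)
state=p3 head=2 tape=10[1]00BB   (p3,1)→(p1,0,R)
state=p1 head=3 tape=100[0]0BB   (p1,0)→(p0,0,R)
state=p0 head=4 tape=1000[0]BB   (p0,0)→(p1,0,R)
state=p1 head=5 tape=10000[B]B   (p1,B)→(p3,0,L)
state=p3 head=4 tape=1000[0]0B   (p3,0)→(p1,0,L)
state=p1 head=3 tape=100[0]00B   (p1,0)→(p0,0,R)
state=p0 head=4 tape=1000[0]0B   (p0,0)→(p1,0,R)
state=p1 head=5 tape=10000[0]B   (p1,0)→(p0,0,R)
state=p0 head=6 tape=100000[B]
The non-blank tape span at halt is 100000.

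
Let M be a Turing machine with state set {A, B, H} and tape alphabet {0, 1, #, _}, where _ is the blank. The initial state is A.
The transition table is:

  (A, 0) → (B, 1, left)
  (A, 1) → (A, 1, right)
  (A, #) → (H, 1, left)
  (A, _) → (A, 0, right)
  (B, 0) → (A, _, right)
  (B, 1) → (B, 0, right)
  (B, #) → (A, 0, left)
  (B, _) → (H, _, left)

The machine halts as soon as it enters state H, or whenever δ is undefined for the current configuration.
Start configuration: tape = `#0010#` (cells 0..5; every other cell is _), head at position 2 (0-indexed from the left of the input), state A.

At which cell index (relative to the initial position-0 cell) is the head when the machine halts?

A | #0[0]10#_   read 0 → write 1, move left, go to B
B | #[0]110#_   read 0 → write _, move right, go to A
A | #_[1]10#_   read 1 → write 1, move right, go to A
A | #_1[1]0#_   read 1 → write 1, move right, go to A
A | #_11[0]#_   read 0 → write 1, move left, go to B
B | #_1[1]1#_   read 1 → write 0, move right, go to B
B | #_10[1]#_   read 1 → write 0, move right, go to B
B | #_100[#]_   read # → write 0, move left, go to A
A | #_10[0]0_   read 0 → write 1, move left, go to B
B | #_1[0]10_   read 0 → write _, move right, go to A
A | #_1_[1]0_   read 1 → write 1, move right, go to A
A | #_1_1[0]_   read 0 → write 1, move left, go to B
B | #_1_[1]1_   read 1 → write 0, move right, go to B
B | #_1_0[1]_   read 1 → write 0, move right, go to B
B | #_1_00[_]   read _ → write _, move left, go to H
H | #_1_0[0]_
At halt the head is at cell 5.

5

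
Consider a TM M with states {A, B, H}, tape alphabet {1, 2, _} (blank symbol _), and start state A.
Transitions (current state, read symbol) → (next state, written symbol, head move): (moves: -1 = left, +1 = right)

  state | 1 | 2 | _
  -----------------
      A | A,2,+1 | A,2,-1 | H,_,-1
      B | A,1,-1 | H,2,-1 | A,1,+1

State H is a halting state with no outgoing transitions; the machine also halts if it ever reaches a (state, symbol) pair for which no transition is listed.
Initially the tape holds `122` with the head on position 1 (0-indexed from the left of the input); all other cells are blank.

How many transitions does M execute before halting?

state=A head=1 tape=__1[2]2   (A,2)→(A,2,-1)
state=A head=0 tape=__[1]22   (A,1)→(A,2,+1)
state=A head=1 tape=__2[2]2   (A,2)→(A,2,-1)
state=A head=0 tape=__[2]22   (A,2)→(A,2,-1)
state=A head=-1 tape=_[_]222   (A,_)→(H,_,-1)
state=H head=-2 tape=[_]_222
M halts after 5 transitions.

5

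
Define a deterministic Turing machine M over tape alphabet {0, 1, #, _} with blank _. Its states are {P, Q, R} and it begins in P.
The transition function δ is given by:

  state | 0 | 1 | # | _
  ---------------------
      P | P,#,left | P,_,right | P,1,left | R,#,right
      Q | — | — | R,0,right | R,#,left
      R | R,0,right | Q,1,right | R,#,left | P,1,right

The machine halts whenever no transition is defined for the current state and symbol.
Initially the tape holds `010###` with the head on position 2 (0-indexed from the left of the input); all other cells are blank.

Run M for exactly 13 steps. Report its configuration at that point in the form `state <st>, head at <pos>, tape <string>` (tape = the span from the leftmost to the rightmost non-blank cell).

P | 01[0]###   read 0 → write #, move left, go to P
P | 0[1]####   read 1 → write _, move right, go to P
P | 0_[#]###   read # → write 1, move left, go to P
P | 0[_]1###   read _ → write #, move right, go to R
R | 0#[1]###   read 1 → write 1, move right, go to Q
Q | 0#1[#]##   read # → write 0, move right, go to R
R | 0#10[#]#   read # → write #, move left, go to R
R | 0#1[0]##   read 0 → write 0, move right, go to R
R | 0#10[#]#   read # → write #, move left, go to R
R | 0#1[0]##   read 0 → write 0, move right, go to R
R | 0#10[#]#   read # → write #, move left, go to R
R | 0#1[0]##   read 0 → write 0, move right, go to R
R | 0#10[#]#   read # → write #, move left, go to R
R | 0#1[0]##
After 13 steps: state R, head at 3, tape 0#10##.

state R, head at 3, tape 0#10##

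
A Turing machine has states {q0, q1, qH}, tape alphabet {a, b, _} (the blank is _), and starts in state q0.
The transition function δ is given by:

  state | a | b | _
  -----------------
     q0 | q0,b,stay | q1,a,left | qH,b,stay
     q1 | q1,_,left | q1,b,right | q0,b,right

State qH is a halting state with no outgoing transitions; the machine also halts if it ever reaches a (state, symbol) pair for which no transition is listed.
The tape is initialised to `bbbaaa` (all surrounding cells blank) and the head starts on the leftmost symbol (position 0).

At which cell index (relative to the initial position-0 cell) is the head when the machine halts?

6

q0 | _[b]bbaaa_   read b → write a, move left, go to q1
q1 | [_]abbaaa_   read _ → write b, move right, go to q0
q0 | b[a]bbaaa_   read a → write b, move stay, go to q0
q0 | b[b]bbaaa_   read b → write a, move left, go to q1
q1 | [b]abbaaa_   read b → write b, move right, go to q1
q1 | b[a]bbaaa_   read a → write _, move left, go to q1
q1 | [b]_bbaaa_   read b → write b, move right, go to q1
q1 | b[_]bbaaa_   read _ → write b, move right, go to q0
q0 | bb[b]baaa_   read b → write a, move left, go to q1
q1 | b[b]abaaa_   read b → write b, move right, go to q1
q1 | bb[a]baaa_   read a → write _, move left, go to q1
q1 | b[b]_baaa_   read b → write b, move right, go to q1
q1 | bb[_]baaa_   read _ → write b, move right, go to q0
q0 | bbb[b]aaa_   read b → write a, move left, go to q1
q1 | bb[b]aaaa_   read b → write b, move right, go to q1
q1 | bbb[a]aaa_   read a → write _, move left, go to q1
q1 | bb[b]_aaa_   read b → write b, move right, go to q1
q1 | bbb[_]aaa_   read _ → write b, move right, go to q0
q0 | bbbb[a]aa_   read a → write b, move stay, go to q0
q0 | bbbb[b]aa_   read b → write a, move left, go to q1
q1 | bbb[b]aaa_   read b → write b, move right, go to q1
q1 | bbbb[a]aa_   read a → write _, move left, go to q1
q1 | bbb[b]_aa_   read b → write b, move right, go to q1
q1 | bbbb[_]aa_   read _ → write b, move right, go to q0
q0 | bbbbb[a]a_   read a → write b, move stay, go to q0
q0 | bbbbb[b]a_   read b → write a, move left, go to q1
q1 | bbbb[b]aa_   read b → write b, move right, go to q1
q1 | bbbbb[a]a_   read a → write _, move left, go to q1
q1 | bbbb[b]_a_   read b → write b, move right, go to q1
q1 | bbbbb[_]a_   read _ → write b, move right, go to q0
q0 | bbbbbb[a]_   read a → write b, move stay, go to q0
q0 | bbbbbb[b]_   read b → write a, move left, go to q1
q1 | bbbbb[b]a_   read b → write b, move right, go to q1
q1 | bbbbbb[a]_   read a → write _, move left, go to q1
q1 | bbbbb[b]__   read b → write b, move right, go to q1
q1 | bbbbbb[_]_   read _ → write b, move right, go to q0
q0 | bbbbbbb[_]   read _ → write b, move stay, go to qH
qH | bbbbbbb[b]
At halt the head is at cell 6.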